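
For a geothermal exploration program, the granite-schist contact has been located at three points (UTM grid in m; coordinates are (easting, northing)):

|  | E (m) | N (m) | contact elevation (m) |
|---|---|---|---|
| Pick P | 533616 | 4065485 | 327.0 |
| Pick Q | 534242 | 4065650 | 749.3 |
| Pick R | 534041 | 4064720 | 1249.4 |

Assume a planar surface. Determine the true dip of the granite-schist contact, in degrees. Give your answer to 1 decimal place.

Let the plane be z = a·E + b·N + c.
Pick Q−Pick P: 626a + 165b = 422.3;  Pick R−Pick P: 425a − 765b = 922.4.
Solving gives a = 0.86565, b = −0.72483.
Gradient magnitude |∇z| = √(a² + b²) = √(0.74935 + 0.52538) = 1.12904.
True dip = arctan(1.12904) = 48.5°, dipping toward NW (azimuth ≈ 310°).

48.5°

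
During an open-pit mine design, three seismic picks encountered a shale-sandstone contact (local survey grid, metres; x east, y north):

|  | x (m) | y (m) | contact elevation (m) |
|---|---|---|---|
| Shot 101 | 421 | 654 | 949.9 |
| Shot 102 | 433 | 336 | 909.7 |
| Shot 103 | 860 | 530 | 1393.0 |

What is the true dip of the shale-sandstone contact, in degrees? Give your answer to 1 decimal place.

Two edge vectors: Shot 101→Shot 102 = (12, -318, -40.2), Shot 101→Shot 103 = (439, -124, 443.1).
Normal n = (Shot 101→Shot 102) × (Shot 101→Shot 103) = (-145890.6, -22965, 138114).
So ∂z/∂x = −n_x/n_z = 1.05631 and ∂z/∂y = −n_y/n_z = 0.16628.
Gradient magnitude |∇z| = √(a² + b²) = √(1.11578 + 0.02765) = 1.06931.
True dip = arctan(1.06931) = 46.9°, dipping toward W (azimuth ≈ 261°).

46.9°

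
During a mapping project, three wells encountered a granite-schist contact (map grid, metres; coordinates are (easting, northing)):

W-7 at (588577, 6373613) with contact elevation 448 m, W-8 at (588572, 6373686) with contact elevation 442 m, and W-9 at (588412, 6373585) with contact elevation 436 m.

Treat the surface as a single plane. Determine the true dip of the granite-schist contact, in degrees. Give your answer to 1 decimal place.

Let the plane be z = a·E + b·N + c.
W-8−W-7: −5a + 73b = −6;  W-9−W-7: −165a − 28b = −12.
Solving gives a = 0.08568, b = −0.07632.
Gradient magnitude |∇z| = √(a² + b²) = √(0.00734 + 0.00583) = 0.11474.
True dip = arctan(0.11474) = 6.5°, dipping toward NW (azimuth ≈ 312°).

6.5°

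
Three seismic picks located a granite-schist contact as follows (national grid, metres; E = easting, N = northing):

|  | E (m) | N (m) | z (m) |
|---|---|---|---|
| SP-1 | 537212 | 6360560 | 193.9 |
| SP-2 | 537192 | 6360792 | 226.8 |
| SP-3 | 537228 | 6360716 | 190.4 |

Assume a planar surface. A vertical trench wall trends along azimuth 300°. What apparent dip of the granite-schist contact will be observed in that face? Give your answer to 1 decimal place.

38.2°

Two edge vectors: SP-1→SP-2 = (-20, 232, 32.9), SP-1→SP-3 = (16, 156, -3.5).
Normal n = (SP-1→SP-2) × (SP-1→SP-3) = (-5944.4, 456.4, -6832).
So ∂z/∂E = −n_x/n_z = −0.87008 and ∂z/∂N = −n_y/n_z = 0.06680.
Unit vector along 300° is (sin 300°, cos 300°) = (-0.8660, 0.5000).
Slope in that direction = a·(-0.8660) + b·(0.5000) = 0.78691.
Apparent dip = arctan|0.78691| = 38.2° (true dip is 41.1°, so apparent ≤ true as expected).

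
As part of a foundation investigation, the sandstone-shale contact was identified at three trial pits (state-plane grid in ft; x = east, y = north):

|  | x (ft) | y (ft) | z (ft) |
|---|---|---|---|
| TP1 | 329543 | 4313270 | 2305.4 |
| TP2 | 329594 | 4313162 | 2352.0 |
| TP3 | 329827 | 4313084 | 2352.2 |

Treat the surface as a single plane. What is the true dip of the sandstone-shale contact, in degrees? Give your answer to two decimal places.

Two edge vectors: TP1→TP2 = (51, -108, 46.6), TP1→TP3 = (284, -186, 46.8).
Normal n = (TP1→TP2) × (TP1→TP3) = (3613.2, 10847.6, 21186).
So ∂z/∂x = −n_x/n_z = −0.17055 and ∂z/∂y = −n_y/n_z = −0.51202.
Gradient magnitude |∇z| = √(a² + b²) = √(0.02909 + 0.26216) = 0.53967.
True dip = arctan(0.53967) = 28.35°, dipping toward NNE (azimuth ≈ 018°).

28.35°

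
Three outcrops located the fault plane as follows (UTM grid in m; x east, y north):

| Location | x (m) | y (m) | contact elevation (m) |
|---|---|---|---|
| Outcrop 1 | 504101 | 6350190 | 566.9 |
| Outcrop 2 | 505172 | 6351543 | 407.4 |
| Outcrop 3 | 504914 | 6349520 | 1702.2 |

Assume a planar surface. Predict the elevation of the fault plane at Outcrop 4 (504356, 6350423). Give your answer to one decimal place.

Let the plane be z = a·x + b·y + c.
Outcrop 2−Outcrop 1: 1071a + 1353b = −159.5;  Outcrop 3−Outcrop 1: 813a − 670b = 1135.3.
Solving gives a = 0.786327101, b = −0.740322487.
Then c = 566.9 − a·504101 − b·6350190 = 4305367.08.
At (504356, 6350423): z = 396588.8 − 4701361.0 + 4305367.08 = 594.9 m.

594.9 m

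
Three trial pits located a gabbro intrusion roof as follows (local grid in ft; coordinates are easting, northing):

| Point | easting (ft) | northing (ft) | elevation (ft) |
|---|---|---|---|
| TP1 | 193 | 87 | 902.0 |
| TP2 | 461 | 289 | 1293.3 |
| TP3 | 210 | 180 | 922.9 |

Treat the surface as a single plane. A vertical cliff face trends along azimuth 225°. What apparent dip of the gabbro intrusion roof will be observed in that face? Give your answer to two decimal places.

45.68°

Let the plane be z = a·easting + b·northing + c.
TP2−TP1: 268a + 202b = 391.3;  TP3−TP1: 17a + 93b = 20.9.
Solving gives a = 1.49693, b = −0.04890.
Unit vector along 225° is (sin 225°, cos 225°) = (-0.7071, -0.7071).
Slope in that direction = a·(-0.7071) + b·(-0.7071) = −1.02391.
Apparent dip = arctan|1.02391| = 45.68° (true dip is 56.3°, so apparent ≤ true as expected).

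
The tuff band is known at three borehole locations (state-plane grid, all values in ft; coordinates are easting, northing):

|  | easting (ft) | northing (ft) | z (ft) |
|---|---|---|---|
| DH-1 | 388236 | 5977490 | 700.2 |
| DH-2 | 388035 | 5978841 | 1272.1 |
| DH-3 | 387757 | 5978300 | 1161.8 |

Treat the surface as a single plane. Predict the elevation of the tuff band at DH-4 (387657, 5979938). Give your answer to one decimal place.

Two edge vectors: DH-1→DH-2 = (-201, 1351, 571.9), DH-1→DH-3 = (-479, 810, 461.6).
Normal n = (DH-1→DH-2) × (DH-1→DH-3) = (160382.6, -181158.5, 484319).
So ∂z/∂easting = −n_x/n_z = −0.331150750 and ∂z/∂northing = −n_y/n_z = 0.374047890.
Intercept c from DH-1: 700.2 + 128564.64 − 2235867.52 = −2106602.68.
At (387657, 5979938): z = −128372.9 + 2236783.2 − 2106602.68 = 1807.6 ft.

1807.6 ft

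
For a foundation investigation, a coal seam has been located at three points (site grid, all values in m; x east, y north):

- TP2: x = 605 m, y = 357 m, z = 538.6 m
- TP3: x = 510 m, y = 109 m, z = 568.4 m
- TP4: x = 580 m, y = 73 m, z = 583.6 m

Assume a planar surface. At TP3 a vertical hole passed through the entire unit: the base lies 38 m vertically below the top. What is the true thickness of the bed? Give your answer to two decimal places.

Two edge vectors: TP2→TP3 = (-95, -248, 29.8), TP2→TP4 = (-25, -284, 45).
Normal n = (TP2→TP3) × (TP2→TP4) = (-2696.8, 3530, 20780).
So ∂z/∂x = −n_x/n_z = 0.12978 and ∂z/∂y = −n_y/n_z = −0.16987.
|∇z| = √(a²+b²) = 0.21378, so dip δ = arctan(0.21378) = 12.07°.
True thickness = vertical thickness × cos δ = 38 × cos 12.07° = 37.16 m.

37.16 m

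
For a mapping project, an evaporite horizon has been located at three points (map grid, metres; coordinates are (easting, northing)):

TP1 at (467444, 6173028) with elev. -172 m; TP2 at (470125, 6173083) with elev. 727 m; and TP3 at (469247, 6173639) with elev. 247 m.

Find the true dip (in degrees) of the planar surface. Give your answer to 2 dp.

Two edge vectors: TP1→TP2 = (2681, 55, 899), TP1→TP3 = (1803, 611, 419).
Normal n = (TP1→TP2) × (TP1→TP3) = (-526244, 497558, 1538926).
So ∂z/∂E = −n_x/n_z = 0.34196 and ∂z/∂N = −n_y/n_z = −0.32332.
Gradient magnitude |∇z| = √(a² + b²) = √(0.11693 + 0.10453) = 0.47060.
True dip = arctan(0.47060) = 25.20°, dipping toward NW (azimuth ≈ 313°).

25.20°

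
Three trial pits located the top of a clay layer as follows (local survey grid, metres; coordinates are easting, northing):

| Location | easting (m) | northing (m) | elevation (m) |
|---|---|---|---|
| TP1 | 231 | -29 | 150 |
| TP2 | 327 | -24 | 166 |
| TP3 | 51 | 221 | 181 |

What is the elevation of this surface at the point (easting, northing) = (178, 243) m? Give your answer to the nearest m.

Let the plane be z = a·easting + b·northing + c.
TP2−TP1: 96a + 5b = 16;  TP3−TP1: −180a + 250b = 31.
Solving gives a = 0.15442, b = 0.23518.
Then c = 150 − a·231 − b·-29 = 121.15.
At (178, 243): z = 27.5 + 57.1 + 121.15 = 205.8 m.

206 m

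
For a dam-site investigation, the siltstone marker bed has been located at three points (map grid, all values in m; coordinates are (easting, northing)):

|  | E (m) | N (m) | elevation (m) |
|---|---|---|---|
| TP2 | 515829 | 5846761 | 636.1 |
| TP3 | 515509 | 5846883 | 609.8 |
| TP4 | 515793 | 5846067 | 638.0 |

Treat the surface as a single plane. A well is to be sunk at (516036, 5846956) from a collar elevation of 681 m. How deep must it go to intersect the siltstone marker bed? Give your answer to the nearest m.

Two edge vectors: TP2→TP3 = (-320, 122, -26.3), TP2→TP4 = (-36, -694, 1.9).
Normal n = (TP2→TP3) × (TP2→TP4) = (-18020.4, 1554.8, 226472).
So ∂z/∂E = −n_x/n_z = 0.07957010 and ∂z/∂N = −n_y/n_z = −0.00686531.
Intercept c from TP2: 636.1 − 41044.57 + 40139.81 = −268.65.
At (516036, 5846956): z_contact = 41061.0 − 40141.2 − 268.65 = 651.2 m.
Depth below ground = 681 − 651.2 = 30 m.

30 m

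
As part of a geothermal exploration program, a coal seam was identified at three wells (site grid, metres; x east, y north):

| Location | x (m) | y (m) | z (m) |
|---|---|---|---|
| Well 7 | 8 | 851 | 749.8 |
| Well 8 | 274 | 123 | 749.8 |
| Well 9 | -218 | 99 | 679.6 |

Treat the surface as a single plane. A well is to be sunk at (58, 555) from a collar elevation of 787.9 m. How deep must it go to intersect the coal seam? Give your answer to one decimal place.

46.3 m

Two edge vectors: Well 7→Well 8 = (266, -728, 0), Well 7→Well 9 = (-226, -752, -70.2).
Normal n = (Well 7→Well 8) × (Well 7→Well 9) = (51105.6, 18673.2, -364560).
So ∂z/∂x = −n_x/n_z = 0.14018 and ∂z/∂y = −n_y/n_z = 0.05122.
Intercept c from Well 7: 749.8 − 1.12 − 43.59 = 705.09.
At (58, 555): z_contact = 8.13 + 28.43 + 705.09 = 741.65 m.
Depth below ground = 787.9 − 741.65 = 46.3 m.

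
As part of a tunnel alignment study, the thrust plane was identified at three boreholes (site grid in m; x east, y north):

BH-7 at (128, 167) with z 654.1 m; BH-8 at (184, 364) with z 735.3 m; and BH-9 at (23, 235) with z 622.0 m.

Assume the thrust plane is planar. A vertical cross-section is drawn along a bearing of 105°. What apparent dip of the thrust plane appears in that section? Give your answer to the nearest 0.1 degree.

21.6°

Two edge vectors: BH-7→BH-8 = (56, 197, 81.2), BH-7→BH-9 = (-105, 68, -32.1).
Normal n = (BH-7→BH-8) × (BH-7→BH-9) = (-11845.3, -6728.4, 24493).
So ∂z/∂x = −n_x/n_z = 0.48362 and ∂z/∂y = −n_y/n_z = 0.27471.
Unit vector along 105° is (sin 105°, cos 105°) = (0.9659, -0.2588).
Slope in that direction = a·(0.9659) + b·(-0.2588) = 0.39604.
Apparent dip = arctan|0.39604| = 21.6° (true dip is 29.1°, so apparent ≤ true as expected).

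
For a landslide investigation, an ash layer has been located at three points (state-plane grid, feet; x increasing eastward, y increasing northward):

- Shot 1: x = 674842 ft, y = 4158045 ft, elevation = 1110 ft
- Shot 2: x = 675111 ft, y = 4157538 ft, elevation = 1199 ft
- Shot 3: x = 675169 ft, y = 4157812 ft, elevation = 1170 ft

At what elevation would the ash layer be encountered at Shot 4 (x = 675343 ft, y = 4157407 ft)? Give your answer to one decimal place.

Let the plane be z = a·x + b·y + c.
Shot 2−Shot 1: 269a − 507b = 89;  Shot 3−Shot 1: 327a − 233b = 60.
Solving gives a = 0.093907596, b = −0.125717666.
Then c = 1110 − a·674842 − b·4158045 = 460476.92.
At (675343, 4157407): z = 63419.8 − 522659.5 + 460476.92 = 1237.3 ft.

1237.3 ft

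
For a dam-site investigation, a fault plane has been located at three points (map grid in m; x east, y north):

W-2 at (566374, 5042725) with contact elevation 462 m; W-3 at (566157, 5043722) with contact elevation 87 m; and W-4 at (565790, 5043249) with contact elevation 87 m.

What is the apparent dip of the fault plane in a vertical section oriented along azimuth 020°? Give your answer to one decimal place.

8.3°

Let the plane be z = a·x + b·y + c.
W-3−W-2: −217a + 997b = −375;  W-4−W-2: −584a + 524b = −375.
Solving gives a = 0.37857, b = −0.29373.
Unit vector along 020° is (sin 20°, cos 20°) = (0.3420, 0.9397).
Slope in that direction = a·(0.3420) + b·(0.9397) = −0.14654.
Apparent dip = arctan|0.14654| = 8.3° (true dip is 25.6°, so apparent ≤ true as expected).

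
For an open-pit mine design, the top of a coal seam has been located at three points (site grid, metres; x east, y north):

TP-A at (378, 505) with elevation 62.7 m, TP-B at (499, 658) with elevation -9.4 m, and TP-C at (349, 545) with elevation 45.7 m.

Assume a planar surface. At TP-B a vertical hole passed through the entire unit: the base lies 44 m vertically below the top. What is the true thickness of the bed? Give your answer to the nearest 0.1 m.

Let the plane be z = a·x + b·y + c.
TP-B−TP-A: 121a + 153b = −72.1;  TP-C−TP-A: −29a + 40b = −17.
Solving gives a = −0.03051, b = −0.44712.
|∇z| = √(a²+b²) = 0.44816, so dip δ = arctan(0.44816) = 24.14°.
True thickness = vertical thickness × cos δ = 44 × cos 24.14° = 40.2 m.

40.2 m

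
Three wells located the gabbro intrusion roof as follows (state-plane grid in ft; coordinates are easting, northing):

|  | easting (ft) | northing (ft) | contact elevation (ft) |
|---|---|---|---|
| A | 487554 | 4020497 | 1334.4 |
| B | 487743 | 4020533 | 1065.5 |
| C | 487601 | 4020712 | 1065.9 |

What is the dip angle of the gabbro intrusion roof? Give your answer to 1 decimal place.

57.6°

Let the plane be z = a·easting + b·northing + c.
B−A: 189a + 36b = −268.9;  C−A: 47a + 215b = −268.5.
Solving gives a = −1.23636, b = −0.97856.
Gradient magnitude |∇z| = √(a² + b²) = √(1.52858 + 0.95759) = 1.57676.
True dip = arctan(1.57676) = 57.6°, dipping toward NE (azimuth ≈ 052°).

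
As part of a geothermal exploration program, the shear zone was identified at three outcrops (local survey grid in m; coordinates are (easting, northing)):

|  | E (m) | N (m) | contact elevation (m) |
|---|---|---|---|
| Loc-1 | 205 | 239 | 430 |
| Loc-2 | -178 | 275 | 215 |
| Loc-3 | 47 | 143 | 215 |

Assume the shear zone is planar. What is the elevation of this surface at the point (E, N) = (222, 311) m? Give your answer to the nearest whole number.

Let the plane be z = a·E + b·N + c.
Loc-2−Loc-1: −383a + 36b = −215;  Loc-3−Loc-1: −158a − 96b = −215.
Solving gives a = 0.66846, b = 1.13941.
Then c = 430 − a·205 − b·239 = 20.65.
At (222, 311): z = 148.4 + 354.4 + 20.65 = 523.4 m.

523 m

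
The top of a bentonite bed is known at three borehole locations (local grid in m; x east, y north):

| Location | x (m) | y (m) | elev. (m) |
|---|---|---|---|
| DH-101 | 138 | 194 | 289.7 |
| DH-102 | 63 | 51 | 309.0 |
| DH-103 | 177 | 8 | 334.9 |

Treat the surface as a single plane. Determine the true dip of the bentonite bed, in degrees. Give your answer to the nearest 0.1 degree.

Two edge vectors: DH-101→DH-102 = (-75, -143, 19.3), DH-101→DH-103 = (39, -186, 45.2).
Normal n = (DH-101→DH-102) × (DH-101→DH-103) = (-2873.8, 4142.7, 19527).
So ∂z/∂x = −n_x/n_z = 0.14717 and ∂z/∂y = −n_y/n_z = −0.21215.
Gradient magnitude |∇z| = √(a² + b²) = √(0.02166 + 0.04501) = 0.25820.
True dip = arctan(0.25820) = 14.5°, dipping toward NW (azimuth ≈ 325°).

14.5°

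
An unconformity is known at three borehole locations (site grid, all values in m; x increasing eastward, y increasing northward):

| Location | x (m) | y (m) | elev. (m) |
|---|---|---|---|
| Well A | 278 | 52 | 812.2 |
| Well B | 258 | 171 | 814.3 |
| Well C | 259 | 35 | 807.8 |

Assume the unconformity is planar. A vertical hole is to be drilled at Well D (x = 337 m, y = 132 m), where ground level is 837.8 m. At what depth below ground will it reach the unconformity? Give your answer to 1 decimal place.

Two edge vectors: Well A→Well B = (-20, 119, 2.1), Well A→Well C = (-19, -17, -4.4).
Normal n = (Well A→Well B) × (Well A→Well C) = (-487.9, -127.9, 2601).
So ∂z/∂x = −n_x/n_z = 0.18758 and ∂z/∂y = −n_y/n_z = 0.04917.
Intercept c from Well A: 812.2 − 52.15 − 2.56 = 757.50.
At (337, 132): z_contact = 63.22 + 6.49 + 757.50 = 827.20 m.
Depth below ground = 837.8 − 827.20 = 10.6 m.

10.6 m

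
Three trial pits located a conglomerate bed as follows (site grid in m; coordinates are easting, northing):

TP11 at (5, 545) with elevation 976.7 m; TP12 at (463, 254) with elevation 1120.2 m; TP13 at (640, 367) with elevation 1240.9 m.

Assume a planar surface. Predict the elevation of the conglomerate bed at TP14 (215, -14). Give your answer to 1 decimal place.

Let the plane be z = a·easting + b·northing + c.
TP12−TP11: 458a − 291b = 143.5;  TP13−TP11: 635a − 178b = 264.2.
Solving gives a = 0.49718, b = 0.28937.
Then c = 976.7 − a·5 − b·545 = 816.51.
At (215, -14): z = 106.9 − 4.1 + 816.51 = 919.3 m.

919.3 m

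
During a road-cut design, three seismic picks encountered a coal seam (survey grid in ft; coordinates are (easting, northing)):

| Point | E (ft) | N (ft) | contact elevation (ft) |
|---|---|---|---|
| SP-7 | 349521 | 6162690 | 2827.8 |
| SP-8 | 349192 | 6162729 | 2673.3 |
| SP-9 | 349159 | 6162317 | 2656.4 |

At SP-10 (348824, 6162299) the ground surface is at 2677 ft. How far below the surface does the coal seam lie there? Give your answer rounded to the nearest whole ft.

178 ft

Let the plane be z = a·E + b·N + c.
SP-8−SP-7: −329a + 39b = −154.5;  SP-9−SP-7: −362a − 373b = −171.4.
Solving gives a = 0.47000475, b = 0.00337341.
Then c = 2827.8 − a·349521 − b·6162690 = −182237.99.
At (348824, 6162299): z_contact = 163948.9 + 20787.9 − 182237.99 = 2498.9 ft.
Depth below ground = 2677 − 2498.9 = 178 ft.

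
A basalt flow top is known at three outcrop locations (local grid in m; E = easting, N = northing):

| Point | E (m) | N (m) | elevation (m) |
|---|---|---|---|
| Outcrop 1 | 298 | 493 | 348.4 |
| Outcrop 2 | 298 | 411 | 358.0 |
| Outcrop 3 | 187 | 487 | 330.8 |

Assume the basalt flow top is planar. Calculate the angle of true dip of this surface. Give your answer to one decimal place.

11.4°

Two edge vectors: Outcrop 1→Outcrop 2 = (0, -82, 9.6), Outcrop 1→Outcrop 3 = (-111, -6, -17.6).
Normal n = (Outcrop 1→Outcrop 2) × (Outcrop 1→Outcrop 3) = (1500.8, -1065.6, -9102).
So ∂z/∂E = −n_x/n_z = 0.16489 and ∂z/∂N = −n_y/n_z = −0.11707.
Gradient magnitude |∇z| = √(a² + b²) = √(0.02719 + 0.01371) = 0.20222.
True dip = arctan(0.20222) = 11.4°, dipping toward NW (azimuth ≈ 305°).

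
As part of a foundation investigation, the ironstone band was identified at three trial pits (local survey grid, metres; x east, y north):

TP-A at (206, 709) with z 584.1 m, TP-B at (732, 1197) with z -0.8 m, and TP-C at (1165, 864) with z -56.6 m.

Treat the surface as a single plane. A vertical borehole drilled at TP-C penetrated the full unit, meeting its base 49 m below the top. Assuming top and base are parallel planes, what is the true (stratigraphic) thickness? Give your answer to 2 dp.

37.97 m

Let the plane be z = a·x + b·y + c.
TP-B−TP-A: 526a + 488b = −584.9;  TP-C−TP-A: 959a + 155b = −640.7.
Solving gives a = −0.57445, b = −0.57939.
|∇z| = √(a²+b²) = 0.81589, so dip δ = arctan(0.81589) = 39.21°.
True thickness = vertical thickness × cos δ = 49 × cos 39.21° = 37.97 m.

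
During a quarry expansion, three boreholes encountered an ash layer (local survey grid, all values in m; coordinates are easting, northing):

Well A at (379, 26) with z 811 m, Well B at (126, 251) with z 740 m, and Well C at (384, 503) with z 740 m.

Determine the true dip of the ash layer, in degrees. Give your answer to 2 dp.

11.87°

Let the plane be z = a·easting + b·northing + c.
Well B−Well A: −253a + 225b = −71;  Well C−Well A: 5a + 477b = −71.
Solving gives a = 0.14689, b = −0.15039.
Gradient magnitude |∇z| = √(a² + b²) = √(0.02158 + 0.02262) = 0.21022.
True dip = arctan(0.21022) = 11.87°, dipping toward NW (azimuth ≈ 316°).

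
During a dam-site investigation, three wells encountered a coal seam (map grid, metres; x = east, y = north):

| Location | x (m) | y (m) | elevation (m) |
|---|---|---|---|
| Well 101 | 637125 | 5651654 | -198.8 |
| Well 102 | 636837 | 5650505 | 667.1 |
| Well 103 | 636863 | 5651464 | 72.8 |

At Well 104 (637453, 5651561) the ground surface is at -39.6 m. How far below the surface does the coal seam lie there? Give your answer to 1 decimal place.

299.6 m

Two edge vectors: Well 101→Well 102 = (-288, -1149, 865.9), Well 101→Well 103 = (-262, -190, 271.6).
Normal n = (Well 101→Well 102) × (Well 101→Well 103) = (-147547.4, -148645, -246318).
So ∂z/∂x = −n_x/n_z = −0.599011846 and ∂z/∂y = −n_y/n_z = −0.603467875.
Intercept c from Well 101: -198.8 + 381645.42 + 3410591.63 = 3792038.25.
At (637453, 5651561): z_contact = −381841.90 − 3410535.51 + 3792038.25 = -339.15 m.
Depth below ground = -39.6 − (-339.15) = 299.6 m.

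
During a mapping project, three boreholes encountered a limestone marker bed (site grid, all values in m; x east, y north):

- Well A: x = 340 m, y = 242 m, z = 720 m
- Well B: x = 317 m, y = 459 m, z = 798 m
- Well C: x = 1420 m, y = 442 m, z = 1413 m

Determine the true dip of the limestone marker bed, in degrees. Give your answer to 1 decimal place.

Two edge vectors: Well A→Well B = (-23, 217, 78), Well A→Well C = (1080, 200, 693).
Normal n = (Well A→Well B) × (Well A→Well C) = (134781, 100179, -238960).
So ∂z/∂x = −n_x/n_z = 0.56403 and ∂z/∂y = −n_y/n_z = 0.41923.
Gradient magnitude |∇z| = √(a² + b²) = √(0.31813 + 0.17575) = 0.70277.
True dip = arctan(0.70277) = 35.1°, dipping toward SW (azimuth ≈ 233°).

35.1°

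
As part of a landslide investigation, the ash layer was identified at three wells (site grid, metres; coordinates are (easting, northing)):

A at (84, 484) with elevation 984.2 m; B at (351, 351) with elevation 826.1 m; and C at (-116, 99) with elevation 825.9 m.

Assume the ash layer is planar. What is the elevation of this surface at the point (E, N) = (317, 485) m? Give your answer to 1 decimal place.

913.1 m

Let the plane be z = a·E + b·N + c.
B−A: 267a − 133b = −158.1;  C−A: −200a − 385b = −158.3.
Solving gives a = −0.30770, b = 0.57101.
Then c = 984.2 − a·84 − b·484 = 733.68.
At (317, 485): z = −97.5 + 276.9 + 733.68 = 913.1 m.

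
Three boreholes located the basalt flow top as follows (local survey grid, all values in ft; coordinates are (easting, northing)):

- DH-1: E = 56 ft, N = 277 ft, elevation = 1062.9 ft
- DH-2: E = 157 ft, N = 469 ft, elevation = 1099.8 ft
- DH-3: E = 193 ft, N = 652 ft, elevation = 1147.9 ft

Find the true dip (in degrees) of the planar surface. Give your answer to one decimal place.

20.5°

Let the plane be z = a·E + b·N + c.
DH-2−DH-1: 101a + 192b = 36.9;  DH-3−DH-1: 137a + 375b = 85.
Solving gives a = −0.21454, b = 0.30505.
Gradient magnitude |∇z| = √(a² + b²) = √(0.04603 + 0.09305) = 0.37294.
True dip = arctan(0.37294) = 20.5°, dipping toward SE (azimuth ≈ 145°).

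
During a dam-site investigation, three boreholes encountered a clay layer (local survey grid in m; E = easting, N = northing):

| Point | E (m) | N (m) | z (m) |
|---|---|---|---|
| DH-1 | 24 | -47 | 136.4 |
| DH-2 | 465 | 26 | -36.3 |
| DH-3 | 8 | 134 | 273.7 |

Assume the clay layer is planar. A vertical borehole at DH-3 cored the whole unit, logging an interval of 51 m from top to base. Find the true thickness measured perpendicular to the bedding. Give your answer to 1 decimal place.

Let the plane be z = a·E + b·N + c.
DH-2−DH-1: 441a + 73b = −172.7;  DH-3−DH-1: −16a + 181b = 137.3.
Solving gives a = −0.50972, b = 0.71351.
|∇z| = √(a²+b²) = 0.87687, so dip δ = arctan(0.87687) = 41.25°.
True thickness = vertical thickness × cos δ = 51 × cos 41.25° = 38.3 m.

38.3 m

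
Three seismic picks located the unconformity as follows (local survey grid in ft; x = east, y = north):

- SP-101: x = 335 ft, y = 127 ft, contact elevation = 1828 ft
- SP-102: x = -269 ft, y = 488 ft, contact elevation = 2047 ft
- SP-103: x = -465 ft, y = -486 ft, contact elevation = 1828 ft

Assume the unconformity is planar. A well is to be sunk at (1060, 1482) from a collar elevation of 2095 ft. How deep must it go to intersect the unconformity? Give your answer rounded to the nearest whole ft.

54 ft

Let the plane be z = a·x + b·y + c.
SP-102−SP-101: −604a + 361b = 219;  SP-103−SP-101: −800a − 613b = 0.
Solving gives a = −0.20370, b = 0.26584.
Then c = 1828 − a·335 − b·127 = 1862.48.
At (1060, 1482): z_contact = −215.9 + 394.0 + 1862.48 = 2040.5 ft.
Depth below ground = 2095 − 2040.5 = 54 ft.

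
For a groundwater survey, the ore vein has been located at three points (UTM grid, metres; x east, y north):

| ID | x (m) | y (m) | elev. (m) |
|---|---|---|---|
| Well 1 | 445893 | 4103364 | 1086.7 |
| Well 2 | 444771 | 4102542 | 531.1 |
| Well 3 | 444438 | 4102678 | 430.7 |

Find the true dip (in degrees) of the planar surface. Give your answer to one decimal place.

22.2°

Two edge vectors: Well 1→Well 2 = (-1122, -822, -555.6), Well 1→Well 3 = (-1455, -686, -656).
Normal n = (Well 1→Well 2) × (Well 1→Well 3) = (158090.4, 72366, -426318).
So ∂z/∂x = −n_x/n_z = 0.37083 and ∂z/∂y = −n_y/n_z = 0.16975.
Gradient magnitude |∇z| = √(a² + b²) = √(0.13751 + 0.02881) = 0.40783.
True dip = arctan(0.40783) = 22.2°, dipping toward WSW (azimuth ≈ 245°).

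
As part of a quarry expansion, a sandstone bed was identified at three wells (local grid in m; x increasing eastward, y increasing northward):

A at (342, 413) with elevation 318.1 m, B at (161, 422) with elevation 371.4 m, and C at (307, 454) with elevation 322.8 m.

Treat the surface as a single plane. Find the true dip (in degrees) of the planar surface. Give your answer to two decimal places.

Two edge vectors: A→B = (-181, 9, 53.3), A→C = (-35, 41, 4.7).
Normal n = (A→B) × (A→C) = (-2143, -1014.8, -7106).
So ∂z/∂x = −n_x/n_z = −0.30158 and ∂z/∂y = −n_y/n_z = −0.14281.
Gradient magnitude |∇z| = √(a² + b²) = √(0.09095 + 0.02039) = 0.33368.
True dip = arctan(0.33368) = 18.45°, dipping toward ENE (azimuth ≈ 065°).

18.45°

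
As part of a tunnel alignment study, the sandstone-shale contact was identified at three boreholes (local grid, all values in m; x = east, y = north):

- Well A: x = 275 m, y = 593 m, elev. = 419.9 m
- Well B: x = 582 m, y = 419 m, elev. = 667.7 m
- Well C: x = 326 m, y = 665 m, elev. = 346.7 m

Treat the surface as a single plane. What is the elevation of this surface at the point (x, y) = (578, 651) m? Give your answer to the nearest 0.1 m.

Two edge vectors: Well A→Well B = (307, -174, 247.8), Well A→Well C = (51, 72, -73.2).
Normal n = (Well A→Well B) × (Well A→Well C) = (-5104.8, 35110.2, 30978).
So ∂z/∂x = −n_x/n_z = 0.16479 and ∂z/∂y = −n_y/n_z = −1.13339.
Intercept c from Well A: 419.9 − 45.32 + 672.10 = 1046.68.
At (578, 651): z = 95.2 − 737.8 + 1046.68 = 404.1 m.

404.1 m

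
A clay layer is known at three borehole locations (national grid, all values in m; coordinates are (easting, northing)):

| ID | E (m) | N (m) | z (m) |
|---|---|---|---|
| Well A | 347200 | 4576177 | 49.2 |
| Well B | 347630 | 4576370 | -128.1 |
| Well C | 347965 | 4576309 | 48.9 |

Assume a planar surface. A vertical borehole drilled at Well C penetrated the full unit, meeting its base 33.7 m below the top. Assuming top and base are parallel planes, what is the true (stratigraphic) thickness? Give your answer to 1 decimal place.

18.6 m

Two edge vectors: Well A→Well B = (430, 193, -177.3), Well A→Well C = (765, 132, -0.3).
Normal n = (Well A→Well B) × (Well A→Well C) = (23345.7, -135505.5, -90885).
So ∂z/∂E = −n_x/n_z = 0.25687 and ∂z/∂N = −n_y/n_z = −1.49096.
|∇z| = √(a²+b²) = 1.51292, so dip δ = arctan(1.51292) = 56.54°.
True thickness = vertical thickness × cos δ = 33.7 × cos 56.54° = 18.6 m.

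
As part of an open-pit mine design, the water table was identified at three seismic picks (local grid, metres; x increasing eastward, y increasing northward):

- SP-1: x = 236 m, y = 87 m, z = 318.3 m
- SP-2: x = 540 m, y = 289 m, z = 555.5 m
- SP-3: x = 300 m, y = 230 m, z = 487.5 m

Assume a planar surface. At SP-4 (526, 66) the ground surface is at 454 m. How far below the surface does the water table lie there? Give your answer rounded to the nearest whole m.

163 m

Two edge vectors: SP-1→SP-2 = (304, 202, 237.2), SP-1→SP-3 = (64, 143, 169.2).
Normal n = (SP-1→SP-2) × (SP-1→SP-3) = (258.8, -36256, 30544).
So ∂z/∂x = −n_x/n_z = −0.00847 and ∂z/∂y = −n_y/n_z = 1.18701.
Intercept c from SP-1: 318.3 + 2.00 − 103.27 = 217.03.
At (526, 66): z_contact = −4.5 + 78.3 + 217.03 = 290.9 m.
Depth below ground = 454 − 290.9 = 163 m.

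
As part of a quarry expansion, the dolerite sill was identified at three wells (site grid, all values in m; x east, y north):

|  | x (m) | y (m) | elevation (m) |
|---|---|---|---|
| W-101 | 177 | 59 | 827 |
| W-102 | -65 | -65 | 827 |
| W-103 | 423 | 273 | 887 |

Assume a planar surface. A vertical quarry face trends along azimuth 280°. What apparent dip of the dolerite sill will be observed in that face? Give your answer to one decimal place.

Two edge vectors: W-101→W-102 = (-242, -124, 0), W-101→W-103 = (246, 214, 60).
Normal n = (W-101→W-102) × (W-101→W-103) = (-7440, 14520, -21284).
So ∂z/∂x = −n_x/n_z = −0.34956 and ∂z/∂y = −n_y/n_z = 0.68220.
Unit vector along 280° is (sin 280°, cos 280°) = (-0.9848, 0.1736).
Slope in that direction = a·(-0.9848) + b·(0.1736) = 0.46271.
Apparent dip = arctan|0.46271| = 24.8° (true dip is 37.5°, so apparent ≤ true as expected).

24.8°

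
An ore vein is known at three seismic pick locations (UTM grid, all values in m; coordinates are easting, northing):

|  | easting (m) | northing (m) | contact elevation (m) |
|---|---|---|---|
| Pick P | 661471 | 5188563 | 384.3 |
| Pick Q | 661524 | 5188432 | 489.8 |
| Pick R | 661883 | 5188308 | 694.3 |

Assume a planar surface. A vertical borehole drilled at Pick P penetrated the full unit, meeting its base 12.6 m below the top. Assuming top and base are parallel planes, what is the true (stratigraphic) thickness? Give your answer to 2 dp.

10.08 m

Two edge vectors: Pick P→Pick Q = (53, -131, 105.5), Pick P→Pick R = (412, -255, 310).
Normal n = (Pick P→Pick Q) × (Pick P→Pick R) = (-13707.5, 27036, 40457).
So ∂z/∂easting = −n_x/n_z = 0.33882 and ∂z/∂northing = −n_y/n_z = −0.66827.
|∇z| = √(a²+b²) = 0.74925, so dip δ = arctan(0.74925) = 36.84°.
True thickness = vertical thickness × cos δ = 12.6 × cos 36.84° = 10.08 m.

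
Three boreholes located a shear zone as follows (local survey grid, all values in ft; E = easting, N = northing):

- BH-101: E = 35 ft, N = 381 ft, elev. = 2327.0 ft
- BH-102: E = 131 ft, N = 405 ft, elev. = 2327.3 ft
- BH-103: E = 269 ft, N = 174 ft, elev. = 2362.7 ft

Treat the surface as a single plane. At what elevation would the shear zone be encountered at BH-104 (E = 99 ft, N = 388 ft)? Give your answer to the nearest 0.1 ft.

Let the plane be z = a·E + b·N + c.
BH-102−BH-101: 96a + 24b = 0.3;  BH-103−BH-101: 234a − 207b = 35.7.
Solving gives a = 0.03605, b = −0.13171.
Then c = 2327 − a·35 − b·381 = 2375.92.
At (99, 388): z = 3.6 − 51.1 + 2375.92 = 2328.4 ft.

2328.4 ft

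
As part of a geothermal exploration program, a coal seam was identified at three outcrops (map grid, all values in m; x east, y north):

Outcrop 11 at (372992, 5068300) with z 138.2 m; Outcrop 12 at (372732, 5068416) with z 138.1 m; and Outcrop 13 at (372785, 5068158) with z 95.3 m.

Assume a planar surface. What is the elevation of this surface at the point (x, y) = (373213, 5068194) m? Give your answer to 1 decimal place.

136.9 m

Let the plane be z = a·x + b·y + c.
Outcrop 12−Outcrop 11: −260a + 116b = −0.1;  Outcrop 13−Outcrop 11: −207a − 142b = −42.9.
Solving gives a = 0.081904418, b = 0.182716799.
Then c = 138.2 − a·372992 − b·5068300 = −956475.05.
At (373213, 5068194): z = 30567.8 + 926044.2 − 956475.05 = 136.9 m.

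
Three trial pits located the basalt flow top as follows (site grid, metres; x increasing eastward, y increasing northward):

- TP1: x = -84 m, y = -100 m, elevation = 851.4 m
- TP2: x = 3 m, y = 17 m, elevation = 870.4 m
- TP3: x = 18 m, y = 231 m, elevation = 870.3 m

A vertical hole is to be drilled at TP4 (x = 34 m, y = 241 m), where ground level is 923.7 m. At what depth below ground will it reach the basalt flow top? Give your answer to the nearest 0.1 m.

Let the plane be z = a·x + b·y + c.
TP2−TP1: 87a + 117b = 19;  TP3−TP1: 102a + 331b = 18.9.
Solving gives a = 0.24181, b = −0.01742.
Then c = 851.4 − a·-84 − b·-100 = 869.97.
At (34, 241): z_contact = 8.22 − 4.20 + 869.97 = 873.99 m.
Depth below ground = 923.7 − 873.99 = 49.7 m.

49.7 m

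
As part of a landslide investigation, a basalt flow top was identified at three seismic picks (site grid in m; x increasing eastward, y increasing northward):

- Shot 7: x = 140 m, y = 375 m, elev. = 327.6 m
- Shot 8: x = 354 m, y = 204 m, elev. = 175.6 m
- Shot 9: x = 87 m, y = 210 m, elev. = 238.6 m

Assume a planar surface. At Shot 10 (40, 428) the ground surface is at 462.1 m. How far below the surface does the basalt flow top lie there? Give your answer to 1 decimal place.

Let the plane be z = a·x + b·y + c.
Shot 8−Shot 7: 214a − 171b = −152;  Shot 9−Shot 7: −53a − 165b = −89.
Solving gives a = −0.22223, b = 0.61078.
Then c = 327.6 − a·140 − b·375 = 129.67.
At (40, 428): z_contact = −8.89 + 261.41 + 129.67 = 382.19 m.
Depth below ground = 462.1 − 382.19 = 79.9 m.

79.9 m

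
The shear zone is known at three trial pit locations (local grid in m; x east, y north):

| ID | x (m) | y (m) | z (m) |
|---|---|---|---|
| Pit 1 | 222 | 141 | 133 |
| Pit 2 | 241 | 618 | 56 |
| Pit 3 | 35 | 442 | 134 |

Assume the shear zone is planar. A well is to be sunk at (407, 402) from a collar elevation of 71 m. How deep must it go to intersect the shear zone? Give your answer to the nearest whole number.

24 m

Two edge vectors: Pit 1→Pit 2 = (19, 477, -77), Pit 1→Pit 3 = (-187, 301, 1).
Normal n = (Pit 1→Pit 2) × (Pit 1→Pit 3) = (23654, 14380, 94918).
So ∂z/∂x = −n_x/n_z = −0.24920 and ∂z/∂y = −n_y/n_z = −0.15150.
Intercept c from Pit 1: 133 + 55.32 + 21.36 = 209.68.
At (407, 402): z_contact = −101.4 − 60.9 + 209.68 = 47.4 m.
Depth below ground = 71 − 47.4 = 24 m.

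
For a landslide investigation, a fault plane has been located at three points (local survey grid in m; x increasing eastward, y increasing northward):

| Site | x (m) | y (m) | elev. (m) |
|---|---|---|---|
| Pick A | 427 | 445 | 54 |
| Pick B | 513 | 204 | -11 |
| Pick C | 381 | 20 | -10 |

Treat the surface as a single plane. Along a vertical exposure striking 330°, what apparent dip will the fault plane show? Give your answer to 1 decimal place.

15.8°

Let the plane be z = a·x + b·y + c.
Pick B−Pick A: 86a − 241b = −65;  Pick C−Pick A: −46a − 425b = −64.
Solving gives a = −0.25613, b = 0.17831.
Unit vector along 330° is (sin 330°, cos 330°) = (-0.5000, 0.8660).
Slope in that direction = a·(-0.5000) + b·(0.8660) = 0.28249.
Apparent dip = arctan|0.28249| = 15.8° (true dip is 17.3°, so apparent ≤ true as expected).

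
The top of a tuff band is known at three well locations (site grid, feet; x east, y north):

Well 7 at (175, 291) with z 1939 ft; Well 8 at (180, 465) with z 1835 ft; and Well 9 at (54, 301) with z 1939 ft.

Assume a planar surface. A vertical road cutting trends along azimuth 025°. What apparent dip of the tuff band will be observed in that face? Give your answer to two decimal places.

29.30°

Two edge vectors: Well 7→Well 8 = (5, 174, -104), Well 7→Well 9 = (-121, 10, 0).
Normal n = (Well 7→Well 8) × (Well 7→Well 9) = (1040, 12584, 21104).
So ∂z/∂x = −n_x/n_z = −0.04928 and ∂z/∂y = −n_y/n_z = −0.59629.
Unit vector along 025° is (sin 25°, cos 25°) = (0.4226, 0.9063).
Slope in that direction = a·(0.4226) + b·(0.9063) = −0.56124.
Apparent dip = arctan|0.56124| = 29.30° (true dip is 30.9°, so apparent ≤ true as expected).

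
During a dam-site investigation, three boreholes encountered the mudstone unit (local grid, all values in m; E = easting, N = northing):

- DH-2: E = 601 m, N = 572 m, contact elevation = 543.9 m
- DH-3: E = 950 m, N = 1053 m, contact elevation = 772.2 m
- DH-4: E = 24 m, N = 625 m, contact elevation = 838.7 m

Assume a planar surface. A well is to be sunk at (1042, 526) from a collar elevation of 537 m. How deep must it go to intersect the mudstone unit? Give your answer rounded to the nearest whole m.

223 m

Two edge vectors: DH-2→DH-3 = (349, 481, 228.3), DH-2→DH-4 = (-577, 53, 294.8).
Normal n = (DH-2→DH-3) × (DH-2→DH-4) = (129698.9, -234614.3, 296034).
So ∂z/∂E = −n_x/n_z = −0.43812 and ∂z/∂N = −n_y/n_z = 0.79252.
Intercept c from DH-2: 543.9 + 263.31 − 453.32 = 353.89.
At (1042, 526): z_contact = −456.5 + 416.9 + 353.89 = 314.2 m.
Depth below ground = 537 − 314.2 = 223 m.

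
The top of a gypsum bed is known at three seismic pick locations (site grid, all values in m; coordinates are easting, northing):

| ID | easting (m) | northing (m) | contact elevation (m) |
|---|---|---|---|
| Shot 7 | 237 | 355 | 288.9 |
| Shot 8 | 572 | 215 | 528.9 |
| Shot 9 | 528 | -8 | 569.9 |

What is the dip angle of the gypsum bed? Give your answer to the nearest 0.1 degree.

Let the plane be z = a·easting + b·northing + c.
Shot 8−Shot 7: 335a − 140b = 240;  Shot 9−Shot 7: 291a − 363b = 281.
Solving gives a = 0.59086, b = −0.30044.
Gradient magnitude |∇z| = √(a² + b²) = √(0.34912 + 0.09026) = 0.66286.
True dip = arctan(0.66286) = 33.5°, dipping toward WNW (azimuth ≈ 297°).

33.5°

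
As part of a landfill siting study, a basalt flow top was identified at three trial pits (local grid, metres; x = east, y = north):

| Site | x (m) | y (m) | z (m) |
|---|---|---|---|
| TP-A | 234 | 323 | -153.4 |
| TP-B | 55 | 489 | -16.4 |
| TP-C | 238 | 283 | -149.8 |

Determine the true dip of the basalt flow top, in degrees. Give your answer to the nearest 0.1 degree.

Two edge vectors: TP-A→TP-B = (-179, 166, 137), TP-A→TP-C = (4, -40, 3.6).
Normal n = (TP-A→TP-B) × (TP-A→TP-C) = (6077.6, 1192.4, 6496).
So ∂z/∂x = −n_x/n_z = −0.93559 and ∂z/∂y = −n_y/n_z = −0.18356.
Gradient magnitude |∇z| = √(a² + b²) = √(0.87533 + 0.03369) = 0.95343.
True dip = arctan(0.95343) = 43.6°, dipping toward E (azimuth ≈ 079°).

43.6°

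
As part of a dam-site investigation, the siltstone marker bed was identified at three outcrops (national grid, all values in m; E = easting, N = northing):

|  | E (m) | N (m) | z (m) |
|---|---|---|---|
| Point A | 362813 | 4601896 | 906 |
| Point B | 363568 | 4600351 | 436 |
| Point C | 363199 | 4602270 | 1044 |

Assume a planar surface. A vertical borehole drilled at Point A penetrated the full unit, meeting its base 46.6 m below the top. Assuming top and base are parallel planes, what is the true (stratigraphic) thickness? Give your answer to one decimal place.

44.3 m

Two edge vectors: Point A→Point B = (755, -1545, -470), Point A→Point C = (386, 374, 138).
Normal n = (Point A→Point B) × (Point A→Point C) = (-37430, -285610, 878740).
So ∂z/∂E = −n_x/n_z = 0.04260 and ∂z/∂N = −n_y/n_z = 0.32502.
|∇z| = √(a²+b²) = 0.32780, so dip δ = arctan(0.32780) = 18.15°.
True thickness = vertical thickness × cos δ = 46.6 × cos 18.15° = 44.3 m.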